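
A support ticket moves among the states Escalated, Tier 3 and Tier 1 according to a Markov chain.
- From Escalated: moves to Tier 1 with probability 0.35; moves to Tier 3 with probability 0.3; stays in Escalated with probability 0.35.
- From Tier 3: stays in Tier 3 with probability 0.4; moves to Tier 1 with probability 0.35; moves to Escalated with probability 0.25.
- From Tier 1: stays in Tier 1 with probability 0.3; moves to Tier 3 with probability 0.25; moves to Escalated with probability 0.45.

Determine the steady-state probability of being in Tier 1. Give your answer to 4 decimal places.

0.3333

Let the stationary distribution be π with π = πP and π_1 + π_2 + π_3 = 1.
π_1 = 0.35·π_1 + 0.25·π_2 + 0.45·π_3
π_2 = 0.3·π_1 + 0.4·π_2 + 0.25·π_3
Solving with the normalization constraint gives π = (0.3519, 0.3148, 0.3333).
So the stationary probability of Tier 1 is 0.3333.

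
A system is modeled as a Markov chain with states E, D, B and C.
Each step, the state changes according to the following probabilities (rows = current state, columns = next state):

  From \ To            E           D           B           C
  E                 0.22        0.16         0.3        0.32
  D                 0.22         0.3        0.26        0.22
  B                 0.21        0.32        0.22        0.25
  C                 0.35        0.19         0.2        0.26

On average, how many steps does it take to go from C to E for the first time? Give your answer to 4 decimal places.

Let t(s) be the expected number of steps to first reach E from state s, with t(E) = 0. Conditioning on the first step:
t(D) = 1 + 0.3·t(D) + 0.26·t(B) + 0.22·t(C)
t(B) = 1 + 0.32·t(D) + 0.22·t(B) + 0.25·t(C)
t(C) = 1 + 0.19·t(D) + 0.2·t(B) + 0.26·t(C)
Solving: t(D) = 4.0260, t(B) = 4.0489, t(C) = 3.4793.
Expected steps from C to E: 3.4793.

3.4793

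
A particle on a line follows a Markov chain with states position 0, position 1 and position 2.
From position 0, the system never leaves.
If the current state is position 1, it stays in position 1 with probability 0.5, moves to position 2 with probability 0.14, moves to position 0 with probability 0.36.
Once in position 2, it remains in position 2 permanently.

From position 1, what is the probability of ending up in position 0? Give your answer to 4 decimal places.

0.7200

Let h(s) be the probability of absorption at position 0 starting from transient state s. Then h(position 0) = 1 and h(position 2) = 0. By first-step analysis:
h(position 1) = 0.36·1 + 0.5·h(position 1) + 0.14·0
Solving: h(position 1) = 0.7200.
Starting from position 1, the probability is 0.7200.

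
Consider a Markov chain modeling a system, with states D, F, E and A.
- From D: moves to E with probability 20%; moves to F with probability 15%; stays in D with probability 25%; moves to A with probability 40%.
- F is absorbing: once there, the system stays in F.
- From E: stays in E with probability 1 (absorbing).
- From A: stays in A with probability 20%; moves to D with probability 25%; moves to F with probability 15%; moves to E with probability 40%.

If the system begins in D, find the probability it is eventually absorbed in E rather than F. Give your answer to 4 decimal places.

Let h(s) be the probability of absorption at E starting from transient state s. Then h(E) = 1 and h(F) = 0. By first-step analysis:
h(D) = 0.25·h(D) + 0.15·0 + 0.2·1 + 0.4·h(A)
h(A) = 0.25·h(D) + 0.15·0 + 0.4·1 + 0.2·h(A)
Solving: h(D) = 0.6400, h(A) = 0.7000.
Starting from D, the probability is 0.6400.

0.6400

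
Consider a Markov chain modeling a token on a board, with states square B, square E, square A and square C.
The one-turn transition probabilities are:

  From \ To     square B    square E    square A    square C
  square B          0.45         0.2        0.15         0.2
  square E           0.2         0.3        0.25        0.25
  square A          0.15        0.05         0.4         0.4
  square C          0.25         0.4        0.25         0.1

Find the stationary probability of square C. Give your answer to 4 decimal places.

Let the stationary distribution be π with π = πP and π_1 + π_2 + π_3 + π_4 = 1.
π_1 = 0.45·π_1 + 0.2·π_2 + 0.15·π_3 + 0.25·π_4
π_2 = 0.2·π_1 + 0.3·π_2 + 0.05·π_3 + 0.4·π_4
π_3 = 0.15·π_1 + 0.25·π_2 + 0.4·π_3 + 0.25·π_4
Solving with the normalization constraint gives π = (0.2651, 0.2318, 0.2629, 0.2402).
So the stationary probability of square C is 0.2402.

0.2402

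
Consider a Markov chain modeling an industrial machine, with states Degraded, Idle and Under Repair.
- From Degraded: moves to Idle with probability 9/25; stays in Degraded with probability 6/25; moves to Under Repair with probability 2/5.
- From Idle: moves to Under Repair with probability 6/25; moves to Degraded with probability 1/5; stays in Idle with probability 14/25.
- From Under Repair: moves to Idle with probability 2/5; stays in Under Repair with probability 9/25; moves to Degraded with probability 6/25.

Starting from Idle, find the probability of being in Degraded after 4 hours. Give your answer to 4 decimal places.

Propagate the distribution vector 4 hours from Idle.
After 0 hours: (0.0000, 1.0000, 0.0000)
After 1 hour: (0.2000, 0.5600, 0.2400)
After 2 hours: (0.2176, 0.4816, 0.3008)
After 3 hours: (0.2207, 0.4684, 0.3109)
After 4 hours: (0.2213, 0.4661, 0.3126)
P(in Degraded after 4 hours) = 0.2213

0.2213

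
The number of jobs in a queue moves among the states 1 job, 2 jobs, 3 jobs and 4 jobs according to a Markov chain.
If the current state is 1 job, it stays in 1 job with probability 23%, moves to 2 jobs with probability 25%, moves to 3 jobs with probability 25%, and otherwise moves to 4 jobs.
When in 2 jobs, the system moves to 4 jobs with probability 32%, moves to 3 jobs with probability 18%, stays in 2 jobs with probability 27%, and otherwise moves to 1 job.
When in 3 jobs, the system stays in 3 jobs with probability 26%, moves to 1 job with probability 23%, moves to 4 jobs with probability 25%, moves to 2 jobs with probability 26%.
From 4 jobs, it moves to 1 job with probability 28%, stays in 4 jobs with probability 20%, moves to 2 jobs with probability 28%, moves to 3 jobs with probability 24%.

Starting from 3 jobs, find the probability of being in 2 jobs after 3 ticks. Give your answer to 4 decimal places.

0.2654

Propagate the distribution vector 3 ticks from 3 jobs.
After 0 ticks: (0.0000, 0.0000, 1.0000, 0.0000)
After 1 tick: (0.2300, 0.2600, 0.2600, 0.2500)
After 2 ticks: (0.2425, 0.2653, 0.2319, 0.2603)
After 3 ticks: (0.2430, 0.2654, 0.2311, 0.2604)
P(in 2 jobs after 3 ticks) = 0.2654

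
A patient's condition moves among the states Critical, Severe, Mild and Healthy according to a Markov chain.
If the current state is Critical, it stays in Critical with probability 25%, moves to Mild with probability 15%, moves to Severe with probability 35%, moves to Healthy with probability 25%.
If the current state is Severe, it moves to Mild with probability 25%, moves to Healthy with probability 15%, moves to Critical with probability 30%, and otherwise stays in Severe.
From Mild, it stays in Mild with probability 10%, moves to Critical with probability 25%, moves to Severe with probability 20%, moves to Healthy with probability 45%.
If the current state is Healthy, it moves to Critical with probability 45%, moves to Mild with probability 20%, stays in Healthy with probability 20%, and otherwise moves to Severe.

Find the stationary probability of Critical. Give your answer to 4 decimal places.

Let the stationary distribution be π with π = πP and π_1 + π_2 + π_3 + π_4 = 1.
π_1 = 0.25·π_1 + 0.3·π_2 + 0.25·π_3 + 0.45·π_4
π_2 = 0.35·π_1 + 0.3·π_2 + 0.2·π_3 + 0.15·π_4
π_3 = 0.15·π_1 + 0.25·π_2 + 0.1·π_3 + 0.2·π_4
Solving with the normalization constraint gives π = (0.3125, 0.2606, 0.1795, 0.2475).
So the stationary probability of Critical is 0.3125.

0.3125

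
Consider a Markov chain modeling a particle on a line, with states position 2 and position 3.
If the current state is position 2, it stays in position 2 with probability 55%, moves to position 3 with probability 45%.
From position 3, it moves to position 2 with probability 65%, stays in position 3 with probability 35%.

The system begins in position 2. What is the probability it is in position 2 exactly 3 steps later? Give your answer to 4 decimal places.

Propagate the distribution vector 3 steps from position 2.
After 0 steps: (1.0000, 0.0000)
After 1 step: (0.5500, 0.4500)
After 2 steps: (0.5950, 0.4050)
After 3 steps: (0.5905, 0.4095)
P(in position 2 after 3 steps) = 0.5905

0.5905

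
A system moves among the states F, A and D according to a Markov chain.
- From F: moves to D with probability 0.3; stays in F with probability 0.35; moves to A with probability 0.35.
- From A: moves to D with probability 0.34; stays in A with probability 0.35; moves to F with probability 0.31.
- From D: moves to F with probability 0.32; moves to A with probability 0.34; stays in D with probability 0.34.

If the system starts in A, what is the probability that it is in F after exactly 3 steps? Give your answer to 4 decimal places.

0.3263

Propagate the distribution vector 3 steps from A.
After 0 steps: (0.0000, 1.0000, 0.0000)
After 1 step: (0.3100, 0.3500, 0.3400)
After 2 steps: (0.3258, 0.3466, 0.3276)
After 3 steps: (0.3263, 0.3467, 0.3270)
P(in F after 3 steps) = 0.3263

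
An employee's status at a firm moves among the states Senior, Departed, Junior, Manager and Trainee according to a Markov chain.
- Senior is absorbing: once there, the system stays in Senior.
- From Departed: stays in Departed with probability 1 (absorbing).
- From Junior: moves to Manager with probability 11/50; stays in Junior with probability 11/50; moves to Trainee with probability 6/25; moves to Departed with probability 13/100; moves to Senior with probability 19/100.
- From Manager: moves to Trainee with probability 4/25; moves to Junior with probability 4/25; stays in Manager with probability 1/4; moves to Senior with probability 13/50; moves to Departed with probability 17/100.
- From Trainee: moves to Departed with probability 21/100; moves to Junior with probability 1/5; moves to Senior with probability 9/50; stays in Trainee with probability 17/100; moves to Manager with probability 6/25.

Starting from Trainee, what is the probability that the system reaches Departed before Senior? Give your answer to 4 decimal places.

Let h(s) be the probability of absorption at Departed starting from transient state s. Then h(Departed) = 1 and h(Senior) = 0. By first-step analysis:
h(Junior) = 0.19·0 + 0.13·1 + 0.22·h(Junior) + 0.22·h(Manager) + 0.24·h(Trainee)
h(Manager) = 0.26·0 + 0.17·1 + 0.16·h(Junior) + 0.25·h(Manager) + 0.16·h(Trainee)
h(Trainee) = 0.18·0 + 0.21·1 + 0.2·h(Junior) + 0.24·h(Manager) + 0.17·h(Trainee)
Solving: h(Junior) = 0.4329, h(Manager) = 0.4212, h(Trainee) = 0.4791.
Starting from Trainee, the probability is 0.4791.

0.4791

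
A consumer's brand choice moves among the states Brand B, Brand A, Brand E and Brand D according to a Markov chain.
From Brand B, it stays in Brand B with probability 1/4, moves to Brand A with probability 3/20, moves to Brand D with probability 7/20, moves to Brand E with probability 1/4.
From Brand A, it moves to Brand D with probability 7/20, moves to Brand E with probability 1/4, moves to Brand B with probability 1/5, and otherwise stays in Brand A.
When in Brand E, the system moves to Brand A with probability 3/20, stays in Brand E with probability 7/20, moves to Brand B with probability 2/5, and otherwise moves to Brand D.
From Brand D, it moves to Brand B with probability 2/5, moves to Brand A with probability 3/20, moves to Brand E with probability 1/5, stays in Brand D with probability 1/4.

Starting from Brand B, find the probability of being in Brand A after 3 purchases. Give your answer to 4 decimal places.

0.1579

Propagate the distribution vector 3 purchases from Brand B.
After 0 purchases: (1.0000, 0.0000, 0.0000, 0.0000)
After 1 purchase: (0.2500, 0.1500, 0.2500, 0.3500)
After 2 purchases: (0.3325, 0.1575, 0.2575, 0.2525)
After 3 purchases: (0.3186, 0.1579, 0.2631, 0.2604)
P(in Brand A after 3 purchases) = 0.1579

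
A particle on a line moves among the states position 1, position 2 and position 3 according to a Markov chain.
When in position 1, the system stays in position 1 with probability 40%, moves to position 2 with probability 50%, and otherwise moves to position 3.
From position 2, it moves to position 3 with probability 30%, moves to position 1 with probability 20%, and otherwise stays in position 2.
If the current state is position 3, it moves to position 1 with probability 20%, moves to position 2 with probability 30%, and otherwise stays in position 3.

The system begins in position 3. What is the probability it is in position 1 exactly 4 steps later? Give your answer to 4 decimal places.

Propagate the distribution vector 4 steps from position 3.
After 0 steps: (0.0000, 0.0000, 1.0000)
After 1 step: (0.2000, 0.3000, 0.5000)
After 2 steps: (0.2400, 0.4000, 0.3600)
After 3 steps: (0.2480, 0.4280, 0.3240)
After 4 steps: (0.2496, 0.4352, 0.3152)
P(in position 1 after 4 steps) = 0.2496

0.2496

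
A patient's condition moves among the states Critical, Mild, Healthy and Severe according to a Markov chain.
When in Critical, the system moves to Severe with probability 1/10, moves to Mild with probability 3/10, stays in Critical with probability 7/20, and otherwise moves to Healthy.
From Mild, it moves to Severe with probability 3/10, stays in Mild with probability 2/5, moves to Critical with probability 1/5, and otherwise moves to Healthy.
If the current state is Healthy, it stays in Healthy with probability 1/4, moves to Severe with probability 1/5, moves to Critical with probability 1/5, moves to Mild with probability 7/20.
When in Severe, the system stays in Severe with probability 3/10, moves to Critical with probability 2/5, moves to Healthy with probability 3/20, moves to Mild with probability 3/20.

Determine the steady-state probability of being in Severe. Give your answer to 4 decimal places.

0.2242

Let the stationary distribution be π with π = πP and π_1 + π_2 + π_3 + π_4 = 1.
π_1 = 0.35·π_1 + 0.2·π_2 + 0.2·π_3 + 0.4·π_4
π_2 = 0.3·π_1 + 0.4·π_2 + 0.35·π_3 + 0.15·π_4
π_3 = 0.25·π_1 + 0.1·π_2 + 0.25·π_3 + 0.15·π_4
Solving with the normalization constraint gives π = (0.2881, 0.3061, 0.1817, 0.2242).
So the stationary probability of Severe is 0.2242.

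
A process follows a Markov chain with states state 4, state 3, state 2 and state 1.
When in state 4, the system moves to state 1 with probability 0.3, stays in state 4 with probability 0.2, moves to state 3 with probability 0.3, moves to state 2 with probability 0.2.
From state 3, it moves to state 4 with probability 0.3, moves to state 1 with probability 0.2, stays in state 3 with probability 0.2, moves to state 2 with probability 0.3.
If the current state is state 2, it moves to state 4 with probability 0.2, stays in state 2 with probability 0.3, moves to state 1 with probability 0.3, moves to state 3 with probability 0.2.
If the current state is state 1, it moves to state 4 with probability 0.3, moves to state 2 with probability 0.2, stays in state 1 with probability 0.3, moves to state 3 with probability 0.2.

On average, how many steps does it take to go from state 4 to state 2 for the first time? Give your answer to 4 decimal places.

4.4490

Let t(s) be the expected number of steps to first reach state 2 from state s, with t(state 2) = 0. Conditioning on the first step:
t(state 4) = 1 + 0.2·t(state 4) + 0.3·t(state 3) + 0.3·t(state 1)
t(state 3) = 1 + 0.3·t(state 4) + 0.2·t(state 3) + 0.2·t(state 1)
t(state 1) = 1 + 0.3·t(state 4) + 0.2·t(state 3) + 0.3·t(state 1)
Solving: t(state 4) = 4.4490, t(state 3) = 4.0408, t(state 1) = 4.4898.
Expected steps from state 4 to state 2: 4.4490.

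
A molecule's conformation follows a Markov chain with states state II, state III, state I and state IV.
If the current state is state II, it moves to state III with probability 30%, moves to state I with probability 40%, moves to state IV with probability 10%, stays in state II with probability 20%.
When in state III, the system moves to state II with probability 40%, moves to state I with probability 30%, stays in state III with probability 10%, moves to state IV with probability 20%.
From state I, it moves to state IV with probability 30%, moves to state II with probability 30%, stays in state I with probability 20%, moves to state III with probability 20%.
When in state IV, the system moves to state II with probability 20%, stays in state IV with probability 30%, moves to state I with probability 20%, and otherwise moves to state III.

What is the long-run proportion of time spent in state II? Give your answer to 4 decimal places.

0.2731

Let the stationary distribution be π with π = πP and π_1 + π_2 + π_3 + π_4 = 1.
π_1 = 0.2·π_1 + 0.4·π_2 + 0.3·π_3 + 0.2·π_4
π_2 = 0.3·π_1 + 0.1·π_2 + 0.2·π_3 + 0.3·π_4
π_3 = 0.4·π_1 + 0.3·π_2 + 0.2·π_3 + 0.2·π_4
Solving with the normalization constraint gives π = (0.2731, 0.2269, 0.2773, 0.2227).
So the stationary probability of state II is 0.2731.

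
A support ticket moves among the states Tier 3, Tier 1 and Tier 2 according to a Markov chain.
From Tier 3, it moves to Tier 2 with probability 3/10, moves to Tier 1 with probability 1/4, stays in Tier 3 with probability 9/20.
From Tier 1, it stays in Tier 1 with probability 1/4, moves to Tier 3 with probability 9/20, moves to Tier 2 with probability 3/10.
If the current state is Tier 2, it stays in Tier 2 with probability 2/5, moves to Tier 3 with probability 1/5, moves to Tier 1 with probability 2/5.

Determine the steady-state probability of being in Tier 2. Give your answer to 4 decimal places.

Let the stationary distribution be π with π = πP and π_1 + π_2 + π_3 = 1.
π_1 = 0.45·π_1 + 0.45·π_2 + 0.2·π_3
π_2 = 0.25·π_1 + 0.25·π_2 + 0.4·π_3
Solving with the normalization constraint gives π = (0.3667, 0.3000, 0.3333).
So the stationary probability of Tier 2 is 0.3333.

0.3333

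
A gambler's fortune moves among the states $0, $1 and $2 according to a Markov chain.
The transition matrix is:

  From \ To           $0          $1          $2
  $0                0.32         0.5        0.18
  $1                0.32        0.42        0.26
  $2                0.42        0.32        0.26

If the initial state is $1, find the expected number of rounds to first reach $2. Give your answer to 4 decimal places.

4.2662

Let t(s) be the expected number of rounds to first reach $2 from state s, with t($2) = 0. Conditioning on the first round:
t($0) = 1 + 0.32·t($0) + 0.5·t($1)
t($1) = 1 + 0.32·t($0) + 0.42·t($1)
Solving: t($0) = 4.6075, t($1) = 4.2662.
Expected rounds from $1 to $2: 4.2662.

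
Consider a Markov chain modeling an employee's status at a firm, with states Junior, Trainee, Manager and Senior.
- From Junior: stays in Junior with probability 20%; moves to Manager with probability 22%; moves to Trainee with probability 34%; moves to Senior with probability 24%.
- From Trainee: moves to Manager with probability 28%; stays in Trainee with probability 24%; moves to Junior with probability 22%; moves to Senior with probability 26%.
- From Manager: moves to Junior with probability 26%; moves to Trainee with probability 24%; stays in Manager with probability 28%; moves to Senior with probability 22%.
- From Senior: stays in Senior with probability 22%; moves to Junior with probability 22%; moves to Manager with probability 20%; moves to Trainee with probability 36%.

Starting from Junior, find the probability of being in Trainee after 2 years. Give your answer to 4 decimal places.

0.2888

Propagate the distribution vector 2 years from Junior.
After 0 years: (1.0000, 0.0000, 0.0000, 0.0000)
After 1 year: (0.2000, 0.3400, 0.2200, 0.2400)
After 2 years: (0.2248, 0.2888, 0.2488, 0.2376)
P(in Trainee after 2 years) = 0.2888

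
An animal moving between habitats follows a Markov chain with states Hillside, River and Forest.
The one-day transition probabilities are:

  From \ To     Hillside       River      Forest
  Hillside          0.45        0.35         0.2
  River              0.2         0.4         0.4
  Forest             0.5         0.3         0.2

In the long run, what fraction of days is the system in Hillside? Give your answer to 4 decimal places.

0.3750

Let the stationary distribution be π with π = πP and π_1 + π_2 + π_3 = 1.
π_1 = 0.45·π_1 + 0.2·π_2 + 0.5·π_3
π_2 = 0.35·π_1 + 0.4·π_2 + 0.3·π_3
Solving with the normalization constraint gives π = (0.3750, 0.3542, 0.2708).
So the stationary probability of Hillside is 0.3750.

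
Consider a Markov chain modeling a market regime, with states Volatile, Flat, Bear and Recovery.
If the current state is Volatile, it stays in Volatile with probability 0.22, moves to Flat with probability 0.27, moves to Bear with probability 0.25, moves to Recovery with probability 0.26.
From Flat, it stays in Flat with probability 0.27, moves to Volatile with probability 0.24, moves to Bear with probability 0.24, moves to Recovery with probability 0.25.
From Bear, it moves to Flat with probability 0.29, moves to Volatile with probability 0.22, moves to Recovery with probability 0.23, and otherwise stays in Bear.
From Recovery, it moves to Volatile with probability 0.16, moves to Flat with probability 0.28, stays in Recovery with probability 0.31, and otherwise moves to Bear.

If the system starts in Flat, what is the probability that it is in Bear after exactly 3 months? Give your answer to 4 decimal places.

0.2497

Propagate the distribution vector 3 months from Flat.
After 0 months: (0.0000, 1.0000, 0.0000, 0.0000)
After 1 month: (0.2400, 0.2700, 0.2400, 0.2500)
After 2 months: (0.2104, 0.2773, 0.2497, 0.2626)
After 3 months: (0.2098, 0.2776, 0.2497, 0.2629)
P(in Bear after 3 months) = 0.2497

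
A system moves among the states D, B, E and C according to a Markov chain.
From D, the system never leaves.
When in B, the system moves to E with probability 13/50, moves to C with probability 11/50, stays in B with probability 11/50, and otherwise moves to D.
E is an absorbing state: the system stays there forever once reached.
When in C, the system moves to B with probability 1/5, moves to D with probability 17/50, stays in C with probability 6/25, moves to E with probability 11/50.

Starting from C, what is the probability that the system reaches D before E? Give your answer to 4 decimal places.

0.5926

Let h(s) be the probability of absorption at D starting from transient state s. Then h(D) = 1 and h(E) = 0. By first-step analysis:
h(B) = 0.3·1 + 0.22·h(B) + 0.26·0 + 0.22·h(C)
h(C) = 0.34·1 + 0.2·h(B) + 0.22·0 + 0.24·h(C)
Solving: h(B) = 0.5517, h(C) = 0.5926.
Starting from C, the probability is 0.5926.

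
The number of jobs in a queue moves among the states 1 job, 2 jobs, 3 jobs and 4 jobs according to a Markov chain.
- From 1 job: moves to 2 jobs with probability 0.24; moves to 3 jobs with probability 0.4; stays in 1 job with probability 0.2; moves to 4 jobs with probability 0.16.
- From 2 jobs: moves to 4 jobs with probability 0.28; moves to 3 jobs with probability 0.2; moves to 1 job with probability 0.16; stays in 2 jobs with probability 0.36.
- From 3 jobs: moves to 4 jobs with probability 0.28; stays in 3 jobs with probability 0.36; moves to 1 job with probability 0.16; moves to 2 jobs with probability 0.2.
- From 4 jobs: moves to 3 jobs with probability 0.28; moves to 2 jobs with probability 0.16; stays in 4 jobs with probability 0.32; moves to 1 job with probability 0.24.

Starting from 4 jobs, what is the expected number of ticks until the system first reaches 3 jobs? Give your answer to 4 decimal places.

3.4730

Let t(s) be the expected number of ticks to first reach 3 jobs from state s, with t(3 jobs) = 0. Conditioning on the first tick:
t(1 job) = 1 + 0.2·t(1 job) + 0.24·t(2 jobs) + 0.16·t(4 jobs)
t(2 jobs) = 1 + 0.16·t(1 job) + 0.36·t(2 jobs) + 0.28·t(4 jobs)
t(4 jobs) = 1 + 0.24·t(1 job) + 0.16·t(2 jobs) + 0.32·t(4 jobs)
Solving: t(1 job) = 3.1018, t(2 jobs) = 3.8574, t(4 jobs) = 3.4730.
Expected ticks from 4 jobs to 3 jobs: 3.4730.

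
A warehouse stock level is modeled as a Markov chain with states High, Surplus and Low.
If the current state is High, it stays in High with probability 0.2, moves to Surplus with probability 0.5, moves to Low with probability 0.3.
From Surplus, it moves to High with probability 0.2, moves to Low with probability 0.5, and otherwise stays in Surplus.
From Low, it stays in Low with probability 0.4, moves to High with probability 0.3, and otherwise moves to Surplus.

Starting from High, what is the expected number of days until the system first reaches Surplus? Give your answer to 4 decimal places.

Let t(s) be the expected number of days to first reach Surplus from state s, with t(Surplus) = 0. Conditioning on the first day:
t(High) = 1 + 0.2·t(High) + 0.3·t(Low)
t(Low) = 1 + 0.3·t(High) + 0.4·t(Low)
Solving: t(High) = 2.3077, t(Low) = 2.8205.
Expected days from High to Surplus: 2.3077.

2.3077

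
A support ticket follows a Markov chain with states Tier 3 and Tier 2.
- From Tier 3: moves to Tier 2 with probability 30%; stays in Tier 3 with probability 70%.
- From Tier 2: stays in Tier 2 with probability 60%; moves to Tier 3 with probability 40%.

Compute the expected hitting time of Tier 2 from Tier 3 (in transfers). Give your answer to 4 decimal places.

Let t(s) be the expected number of transfers to first reach Tier 2 from state s, with t(Tier 2) = 0. Conditioning on the first transfer:
t(Tier 3) = 1 + 0.7·t(Tier 3)
Solving: t(Tier 3) = 3.3333.
Expected transfers from Tier 3 to Tier 2: 3.3333.

3.3333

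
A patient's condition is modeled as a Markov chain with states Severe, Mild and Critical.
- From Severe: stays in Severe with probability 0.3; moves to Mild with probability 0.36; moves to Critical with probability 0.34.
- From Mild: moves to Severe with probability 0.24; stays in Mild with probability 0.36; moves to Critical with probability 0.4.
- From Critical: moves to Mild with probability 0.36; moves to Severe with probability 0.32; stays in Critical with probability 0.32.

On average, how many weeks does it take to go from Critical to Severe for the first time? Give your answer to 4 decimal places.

Let t(s) be the expected number of weeks to first reach Severe from state s, with t(Severe) = 0. Conditioning on the first week:
t(Mild) = 1 + 0.36·t(Mild) + 0.4·t(Critical)
t(Critical) = 1 + 0.36·t(Mild) + 0.32·t(Critical)
Solving: t(Mild) = 3.7088, t(Critical) = 3.4341.
Expected weeks from Critical to Severe: 3.4341.

3.4341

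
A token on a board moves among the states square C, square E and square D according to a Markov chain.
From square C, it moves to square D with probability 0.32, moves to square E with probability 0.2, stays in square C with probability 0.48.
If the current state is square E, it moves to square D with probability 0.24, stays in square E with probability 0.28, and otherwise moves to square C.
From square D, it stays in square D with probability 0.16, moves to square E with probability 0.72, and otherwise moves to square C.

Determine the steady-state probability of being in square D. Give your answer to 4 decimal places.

Let the stationary distribution be π with π = πP and π_1 + π_2 + π_3 = 1.
π_1 = 0.48·π_1 + 0.48·π_2 + 0.12·π_3
π_2 = 0.2·π_1 + 0.28·π_2 + 0.72·π_3
Solving with the normalization constraint gives π = (0.3896, 0.3593, 0.2511).
So the stationary probability of square D is 0.2511.

0.2511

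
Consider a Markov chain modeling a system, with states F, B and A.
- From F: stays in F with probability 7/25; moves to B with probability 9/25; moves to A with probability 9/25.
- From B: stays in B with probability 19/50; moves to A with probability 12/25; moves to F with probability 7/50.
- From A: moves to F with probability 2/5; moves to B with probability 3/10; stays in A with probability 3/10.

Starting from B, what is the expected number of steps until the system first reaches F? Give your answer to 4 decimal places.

4.0690

Let t(s) be the expected number of steps to first reach F from state s, with t(F) = 0. Conditioning on the first step:
t(B) = 1 + 0.38·t(B) + 0.48·t(A)
t(A) = 1 + 0.3·t(B) + 0.3·t(A)
Solving: t(B) = 4.0690, t(A) = 3.1724.
Expected steps from B to F: 4.0690.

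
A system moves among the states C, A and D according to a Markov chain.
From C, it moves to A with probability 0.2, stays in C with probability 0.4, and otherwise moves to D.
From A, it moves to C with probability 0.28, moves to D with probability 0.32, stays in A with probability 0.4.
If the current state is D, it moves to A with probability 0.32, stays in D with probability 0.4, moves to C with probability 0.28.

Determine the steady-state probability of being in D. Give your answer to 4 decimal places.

0.3755

Let the stationary distribution be π with π = πP and π_1 + π_2 + π_3 = 1.
π_1 = 0.4·π_1 + 0.28·π_2 + 0.28·π_3
π_2 = 0.2·π_1 + 0.4·π_2 + 0.32·π_3
Solving with the normalization constraint gives π = (0.3182, 0.3063, 0.3755).
So the stationary probability of D is 0.3755.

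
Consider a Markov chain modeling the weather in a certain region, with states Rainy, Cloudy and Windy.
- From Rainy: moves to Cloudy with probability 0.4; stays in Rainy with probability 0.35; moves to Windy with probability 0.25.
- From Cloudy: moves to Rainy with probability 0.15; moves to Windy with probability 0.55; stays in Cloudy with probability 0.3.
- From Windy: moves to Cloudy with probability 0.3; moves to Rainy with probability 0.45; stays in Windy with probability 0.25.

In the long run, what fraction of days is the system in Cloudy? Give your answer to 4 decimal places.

0.3319

Let the stationary distribution be π with π = πP and π_1 + π_2 + π_3 = 1.
π_1 = 0.35·π_1 + 0.15·π_2 + 0.45·π_3
π_2 = 0.4·π_1 + 0.3·π_2 + 0.3·π_3
Solving with the normalization constraint gives π = (0.3186, 0.3319, 0.3496).
So the stationary probability of Cloudy is 0.3319.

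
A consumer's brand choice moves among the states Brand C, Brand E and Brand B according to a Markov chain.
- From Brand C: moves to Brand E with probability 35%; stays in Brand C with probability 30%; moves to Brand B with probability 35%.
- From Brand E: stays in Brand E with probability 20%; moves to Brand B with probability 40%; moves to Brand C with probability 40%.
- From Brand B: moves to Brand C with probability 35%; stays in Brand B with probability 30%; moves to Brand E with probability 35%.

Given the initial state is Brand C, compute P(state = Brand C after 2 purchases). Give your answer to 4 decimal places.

Sum over the intermediate state after 1 purchase:
P = P(Brand C→Brand C)·P(Brand C→Brand C) + P(Brand C→Brand E)·P(Brand E→Brand C) + P(Brand C→Brand B)·P(Brand B→Brand C)
  = 0.3×0.3 + 0.35×0.4 + 0.35×0.35
  = 0.0900 + 0.1400 + 0.1225 = 0.3525

0.3525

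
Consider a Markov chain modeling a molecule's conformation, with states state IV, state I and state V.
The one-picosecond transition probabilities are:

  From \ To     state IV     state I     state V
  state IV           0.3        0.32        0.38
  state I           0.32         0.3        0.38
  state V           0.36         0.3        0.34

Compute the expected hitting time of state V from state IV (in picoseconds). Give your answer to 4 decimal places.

2.6316

Let t(s) be the expected number of picoseconds to first reach state V from state s, with t(state V) = 0. Conditioning on the first picosecond:
t(state IV) = 1 + 0.3·t(state IV) + 0.32·t(state I)
t(state I) = 1 + 0.32·t(state IV) + 0.3·t(state I)
Solving: t(state IV) = 2.6316, t(state I) = 2.6316.
Expected picoseconds from state IV to state V: 2.6316.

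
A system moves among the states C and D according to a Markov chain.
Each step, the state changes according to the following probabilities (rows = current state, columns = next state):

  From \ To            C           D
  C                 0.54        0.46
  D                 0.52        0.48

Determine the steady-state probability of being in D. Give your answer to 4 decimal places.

Let the stationary distribution be π with π = πP and π_1 + π_2 = 1.
π_1 = 0.54·π_1 + 0.52·π_2
Solving with the normalization constraint gives π = (0.5306, 0.4694).
So the stationary probability of D is 0.4694.

0.4694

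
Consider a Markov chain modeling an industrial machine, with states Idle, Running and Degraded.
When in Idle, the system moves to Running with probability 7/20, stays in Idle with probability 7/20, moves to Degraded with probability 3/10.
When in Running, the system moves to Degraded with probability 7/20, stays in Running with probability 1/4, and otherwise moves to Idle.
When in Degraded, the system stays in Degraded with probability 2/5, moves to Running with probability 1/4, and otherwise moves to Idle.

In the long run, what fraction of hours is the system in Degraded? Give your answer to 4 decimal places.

0.3492

Let the stationary distribution be π with π = πP and π_1 + π_2 + π_3 = 1.
π_1 = 0.35·π_1 + 0.4·π_2 + 0.35·π_3
π_2 = 0.35·π_1 + 0.25·π_2 + 0.25·π_3
Solving with the normalization constraint gives π = (0.3643, 0.2864, 0.3492).
So the stationary probability of Degraded is 0.3492.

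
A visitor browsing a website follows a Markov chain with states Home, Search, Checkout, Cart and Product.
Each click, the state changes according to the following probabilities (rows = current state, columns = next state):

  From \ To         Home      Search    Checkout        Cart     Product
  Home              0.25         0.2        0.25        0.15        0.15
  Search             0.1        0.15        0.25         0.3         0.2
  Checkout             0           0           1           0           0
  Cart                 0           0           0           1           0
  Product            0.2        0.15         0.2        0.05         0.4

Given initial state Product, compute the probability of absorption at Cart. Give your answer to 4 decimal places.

0.3343

Let h(s) be the probability of absorption at Cart starting from transient state s. Then h(Cart) = 1 and h(Checkout) = 0. By first-step analysis:
h(Home) = 0.25·h(Home) + 0.2·h(Search) + 0.25·0 + 0.15·1 + 0.15·h(Product)
h(Search) = 0.1·h(Home) + 0.15·h(Search) + 0.25·0 + 0.3·1 + 0.2·h(Product)
h(Product) = 0.2·h(Home) + 0.15·h(Search) + 0.2·0 + 0.05·1 + 0.4·h(Product)
Solving: h(Home) = 0.3943, h(Search) = 0.4780, h(Product) = 0.3343.
Starting from Product, the probability is 0.3343.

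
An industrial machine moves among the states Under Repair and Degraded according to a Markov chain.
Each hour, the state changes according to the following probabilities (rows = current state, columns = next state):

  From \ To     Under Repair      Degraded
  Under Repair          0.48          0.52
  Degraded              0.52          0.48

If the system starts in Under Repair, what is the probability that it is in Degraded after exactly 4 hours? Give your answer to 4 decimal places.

Propagate the distribution vector 4 hours from Under Repair.
After 0 hours: (1.0000, 0.0000)
After 1 hour: (0.4800, 0.5200)
After 2 hours: (0.5008, 0.4992)
After 3 hours: (0.5000, 0.5000)
After 4 hours: (0.5000, 0.5000)
P(in Degraded after 4 hours) = 0.5000

0.5000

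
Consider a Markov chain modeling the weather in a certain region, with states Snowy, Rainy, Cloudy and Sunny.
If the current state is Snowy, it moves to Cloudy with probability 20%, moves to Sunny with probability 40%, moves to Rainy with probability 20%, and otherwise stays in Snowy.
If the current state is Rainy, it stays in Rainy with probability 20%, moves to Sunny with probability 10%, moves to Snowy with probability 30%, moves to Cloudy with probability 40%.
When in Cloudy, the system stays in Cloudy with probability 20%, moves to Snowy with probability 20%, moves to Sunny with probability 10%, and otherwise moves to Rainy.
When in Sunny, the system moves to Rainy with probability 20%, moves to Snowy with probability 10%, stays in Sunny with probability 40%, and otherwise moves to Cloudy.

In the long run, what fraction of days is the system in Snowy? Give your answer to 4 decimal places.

Let the stationary distribution be π with π = πP and π_1 + π_2 + π_3 + π_4 = 1.
π_1 = 0.2·π_1 + 0.3·π_2 + 0.2·π_3 + 0.1·π_4
π_2 = 0.2·π_1 + 0.2·π_2 + 0.5·π_3 + 0.2·π_4
π_3 = 0.2·π_1 + 0.4·π_2 + 0.2·π_3 + 0.3·π_4
Solving with the normalization constraint gives π = (0.2053, 0.2840, 0.2799, 0.2308).
So the stationary probability of Snowy is 0.2053.

0.2053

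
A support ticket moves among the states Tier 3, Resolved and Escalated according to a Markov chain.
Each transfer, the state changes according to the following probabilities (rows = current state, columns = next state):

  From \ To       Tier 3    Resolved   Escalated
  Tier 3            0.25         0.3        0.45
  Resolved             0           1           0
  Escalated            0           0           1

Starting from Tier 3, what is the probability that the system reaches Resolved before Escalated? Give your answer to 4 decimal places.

Let h(s) be the probability of absorption at Resolved starting from transient state s. Then h(Resolved) = 1 and h(Escalated) = 0. By first-step analysis:
h(Tier 3) = 0.25·h(Tier 3) + 0.3·1 + 0.45·0
Solving: h(Tier 3) = 0.4000.
Starting from Tier 3, the probability is 0.4000.

0.4000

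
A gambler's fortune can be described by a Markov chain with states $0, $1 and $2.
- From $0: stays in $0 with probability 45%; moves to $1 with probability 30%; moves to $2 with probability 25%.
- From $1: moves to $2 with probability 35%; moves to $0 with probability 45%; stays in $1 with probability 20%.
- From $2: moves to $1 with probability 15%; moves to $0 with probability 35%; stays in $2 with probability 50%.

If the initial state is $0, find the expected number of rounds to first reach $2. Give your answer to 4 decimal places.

Let t(s) be the expected number of rounds to first reach $2 from state s, with t($2) = 0. Conditioning on the first round:
t($0) = 1 + 0.45·t($0) + 0.3·t($1)
t($1) = 1 + 0.45·t($0) + 0.2·t($1)
Solving: t($0) = 3.6066, t($1) = 3.2787.
Expected rounds from $0 to $2: 3.6066.

3.6066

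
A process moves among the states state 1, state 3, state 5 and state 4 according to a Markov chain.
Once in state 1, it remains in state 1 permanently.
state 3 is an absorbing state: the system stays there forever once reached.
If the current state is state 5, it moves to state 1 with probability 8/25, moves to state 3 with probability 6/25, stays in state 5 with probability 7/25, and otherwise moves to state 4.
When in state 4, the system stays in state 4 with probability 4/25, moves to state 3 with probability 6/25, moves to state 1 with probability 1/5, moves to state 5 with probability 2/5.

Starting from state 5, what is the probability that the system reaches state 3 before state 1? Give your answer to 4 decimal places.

Let h(s) be the probability of absorption at state 3 starting from transient state s. Then h(state 3) = 1 and h(state 1) = 0. By first-step analysis:
h(state 5) = 0.32·0 + 0.24·1 + 0.28·h(state 5) + 0.16·h(state 4)
h(state 4) = 0.2·0 + 0.24·1 + 0.4·h(state 5) + 0.16·h(state 4)
Solving: h(state 5) = 0.4438, h(state 4) = 0.4970.
Starting from state 5, the probability is 0.4438.

0.4438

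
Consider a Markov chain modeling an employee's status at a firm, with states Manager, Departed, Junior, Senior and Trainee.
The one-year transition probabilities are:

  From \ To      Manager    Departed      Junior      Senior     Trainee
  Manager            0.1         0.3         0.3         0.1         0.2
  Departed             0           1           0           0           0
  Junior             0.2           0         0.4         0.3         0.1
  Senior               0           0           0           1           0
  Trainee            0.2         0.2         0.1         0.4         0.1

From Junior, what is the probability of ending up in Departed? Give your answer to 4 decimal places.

0.2211

Let h(s) be the probability of absorption at Departed starting from transient state s. Then h(Departed) = 1 and h(Senior) = 0. By first-step analysis:
h(Manager) = 0.1·h(Manager) + 0.3·1 + 0.3·h(Junior) + 0.1·0 + 0.2·h(Trainee)
h(Junior) = 0.2·h(Manager) + 0.4·h(Junior) + 0.3·0 + 0.1·h(Trainee)
h(Trainee) = 0.2·h(Manager) + 0.2·1 + 0.1·h(Junior) + 0.4·0 + 0.1·h(Trainee)
Solving: h(Manager) = 0.4859, h(Junior) = 0.2211, h(Trainee) = 0.3548.
Starting from Junior, the probability is 0.2211.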